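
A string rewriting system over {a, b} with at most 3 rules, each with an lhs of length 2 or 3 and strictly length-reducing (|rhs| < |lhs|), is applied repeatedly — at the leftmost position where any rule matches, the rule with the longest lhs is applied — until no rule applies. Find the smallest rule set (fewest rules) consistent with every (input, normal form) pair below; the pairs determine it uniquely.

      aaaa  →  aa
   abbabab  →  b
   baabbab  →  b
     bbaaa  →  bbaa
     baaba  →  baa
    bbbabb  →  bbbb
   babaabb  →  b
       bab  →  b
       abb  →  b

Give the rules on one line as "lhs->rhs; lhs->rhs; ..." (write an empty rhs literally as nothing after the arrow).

aaa->aa; ab->

  | aaaa => aaa => aa
  | abbabab => babab => bab => b
  | baabbab => babab => bab => b
  | bbaaa => bbaa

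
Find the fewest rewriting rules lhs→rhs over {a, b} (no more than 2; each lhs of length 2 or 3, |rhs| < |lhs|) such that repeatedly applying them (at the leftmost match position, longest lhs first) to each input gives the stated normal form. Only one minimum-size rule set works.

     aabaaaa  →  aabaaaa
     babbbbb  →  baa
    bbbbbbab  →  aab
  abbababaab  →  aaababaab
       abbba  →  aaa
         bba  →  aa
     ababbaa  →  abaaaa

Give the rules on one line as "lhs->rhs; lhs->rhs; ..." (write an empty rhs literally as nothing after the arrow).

bb->a; bbb->bb

  | aabaaaa
  | babbbbb => babbbb => babbb => babb => baa
  | bbbbbbab => bbbbbab => bbbbab => bbbab => bbab => aab
  | abbababaab => aaababaab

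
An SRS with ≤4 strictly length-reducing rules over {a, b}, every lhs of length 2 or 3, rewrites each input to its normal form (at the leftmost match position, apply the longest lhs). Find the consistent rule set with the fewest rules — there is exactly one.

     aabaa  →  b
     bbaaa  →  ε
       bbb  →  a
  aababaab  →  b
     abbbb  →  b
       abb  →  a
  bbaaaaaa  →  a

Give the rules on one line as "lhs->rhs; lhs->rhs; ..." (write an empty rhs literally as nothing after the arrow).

  | aabaa => baa => b
  | bbaaa => aaaa => aa => ε
  | bbb => a
  | aababaab => babaab => bbaab => aaab => ab => b

aa->; ab->b; bb->a; bbb->a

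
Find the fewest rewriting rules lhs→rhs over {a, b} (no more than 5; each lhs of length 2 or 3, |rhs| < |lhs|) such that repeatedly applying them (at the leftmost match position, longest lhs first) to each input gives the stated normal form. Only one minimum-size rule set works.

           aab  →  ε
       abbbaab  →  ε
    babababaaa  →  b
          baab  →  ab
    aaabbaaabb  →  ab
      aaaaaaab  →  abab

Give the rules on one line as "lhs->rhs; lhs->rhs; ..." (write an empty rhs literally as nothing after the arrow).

  | aab => bb => ε
  | abbbaab => abaab => aab => bb => ε
  | babababaaa => bababaaa => babaaa => baaa => aa => b
  | baab => ab

aa->b; aaa->ab; baa->a; bb->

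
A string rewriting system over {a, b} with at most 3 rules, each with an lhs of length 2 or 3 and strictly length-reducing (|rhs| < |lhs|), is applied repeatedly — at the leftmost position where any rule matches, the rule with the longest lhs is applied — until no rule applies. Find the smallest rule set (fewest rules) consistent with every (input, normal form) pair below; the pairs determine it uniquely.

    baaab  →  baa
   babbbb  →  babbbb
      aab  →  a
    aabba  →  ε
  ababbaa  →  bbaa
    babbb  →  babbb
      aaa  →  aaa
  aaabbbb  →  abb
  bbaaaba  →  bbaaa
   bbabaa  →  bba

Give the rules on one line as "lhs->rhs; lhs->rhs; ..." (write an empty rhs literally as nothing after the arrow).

  | baaab => baa
  | babbbb
  | aab => a
  | aabba => aba => ε

aab->a; aba->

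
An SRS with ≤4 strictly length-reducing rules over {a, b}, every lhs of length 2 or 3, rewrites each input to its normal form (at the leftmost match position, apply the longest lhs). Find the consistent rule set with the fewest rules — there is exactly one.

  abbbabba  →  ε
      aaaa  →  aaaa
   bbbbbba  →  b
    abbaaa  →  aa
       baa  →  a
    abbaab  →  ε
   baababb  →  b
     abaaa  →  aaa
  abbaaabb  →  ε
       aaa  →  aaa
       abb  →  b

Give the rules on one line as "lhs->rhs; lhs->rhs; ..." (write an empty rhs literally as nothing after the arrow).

  | abbbabba => bbabba => bbba => ba => ε
  | aaaa
  | bbbbbba => bbbba => bba => b
  | abbaaa => baaa => aa

ab->; ba->; bbb->b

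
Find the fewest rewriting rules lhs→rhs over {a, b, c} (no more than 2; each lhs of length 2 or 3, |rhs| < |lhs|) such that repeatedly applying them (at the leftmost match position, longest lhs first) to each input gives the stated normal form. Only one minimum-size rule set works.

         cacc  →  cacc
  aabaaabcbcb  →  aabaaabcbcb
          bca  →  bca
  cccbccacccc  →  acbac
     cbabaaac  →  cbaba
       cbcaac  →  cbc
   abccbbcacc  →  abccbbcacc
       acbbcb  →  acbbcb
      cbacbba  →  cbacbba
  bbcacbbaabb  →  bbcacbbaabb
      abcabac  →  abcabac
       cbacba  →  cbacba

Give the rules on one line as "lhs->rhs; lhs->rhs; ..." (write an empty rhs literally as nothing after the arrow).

  | cacc
  | aabaaabcbcb
  | bca
  | cccbccacccc => acbccacccc => acbccaacc => acbccc => acbac

aac->; ccc->ac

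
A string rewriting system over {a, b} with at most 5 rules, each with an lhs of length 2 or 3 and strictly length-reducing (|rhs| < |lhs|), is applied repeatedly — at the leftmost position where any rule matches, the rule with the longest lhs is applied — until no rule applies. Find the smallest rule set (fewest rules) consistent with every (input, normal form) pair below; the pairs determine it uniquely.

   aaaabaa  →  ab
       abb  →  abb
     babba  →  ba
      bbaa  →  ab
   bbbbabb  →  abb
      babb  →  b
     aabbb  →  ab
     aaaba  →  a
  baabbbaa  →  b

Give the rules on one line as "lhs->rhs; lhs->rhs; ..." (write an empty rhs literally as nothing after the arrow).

  | aaaabaa => baabaa => bbaa => bbb => ab
  | abb
  | babba => ba
  | bbaa => bbb => ab

aa->b; aab->b; bab->; bbb->ab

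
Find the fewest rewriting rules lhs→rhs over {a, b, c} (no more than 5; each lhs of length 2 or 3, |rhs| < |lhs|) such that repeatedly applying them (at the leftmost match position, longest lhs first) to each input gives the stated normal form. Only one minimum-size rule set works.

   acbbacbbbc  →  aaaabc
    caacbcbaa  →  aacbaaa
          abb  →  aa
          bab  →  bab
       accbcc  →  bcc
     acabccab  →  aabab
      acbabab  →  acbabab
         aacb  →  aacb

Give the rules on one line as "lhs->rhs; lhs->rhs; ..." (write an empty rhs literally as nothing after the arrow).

  | acbbacbbbc => acaacbbbc => aaacbbbc => aaacabc => aaaabc
  | caacbcbaa => aacbcbaa => aacbaaa
  | abb => aa
  | bab

acc->; bb->a; bcb->ba; ca->a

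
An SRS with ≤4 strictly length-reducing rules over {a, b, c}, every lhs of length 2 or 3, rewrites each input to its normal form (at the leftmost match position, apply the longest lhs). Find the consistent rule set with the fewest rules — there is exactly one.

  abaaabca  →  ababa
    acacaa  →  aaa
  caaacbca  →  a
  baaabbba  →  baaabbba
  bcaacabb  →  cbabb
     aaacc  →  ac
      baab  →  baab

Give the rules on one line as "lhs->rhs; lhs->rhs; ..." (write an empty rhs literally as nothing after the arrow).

  | abaaabca => abaaaca => ababa
  | acacaa => aaa
  | caaacbca => cabbca => cabca => caca => a
  | baaabbba

aac->b; bc->c; cac->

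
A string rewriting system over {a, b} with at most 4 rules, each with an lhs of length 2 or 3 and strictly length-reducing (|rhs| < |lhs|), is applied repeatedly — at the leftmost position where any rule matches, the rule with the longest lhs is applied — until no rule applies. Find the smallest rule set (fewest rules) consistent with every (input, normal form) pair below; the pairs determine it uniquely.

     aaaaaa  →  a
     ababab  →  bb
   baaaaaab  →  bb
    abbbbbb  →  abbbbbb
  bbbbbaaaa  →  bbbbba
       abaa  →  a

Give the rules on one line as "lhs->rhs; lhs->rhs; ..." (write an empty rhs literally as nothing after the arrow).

  | aaaaaa => aaaaa => aaaa => aaa => aa => a
  | ababab => bab => bb
  | baaaaaab => baaaaab => baaaab => baaab => baab => bab => bb
  | abbbbbb

aa->a; aba->; bab->bb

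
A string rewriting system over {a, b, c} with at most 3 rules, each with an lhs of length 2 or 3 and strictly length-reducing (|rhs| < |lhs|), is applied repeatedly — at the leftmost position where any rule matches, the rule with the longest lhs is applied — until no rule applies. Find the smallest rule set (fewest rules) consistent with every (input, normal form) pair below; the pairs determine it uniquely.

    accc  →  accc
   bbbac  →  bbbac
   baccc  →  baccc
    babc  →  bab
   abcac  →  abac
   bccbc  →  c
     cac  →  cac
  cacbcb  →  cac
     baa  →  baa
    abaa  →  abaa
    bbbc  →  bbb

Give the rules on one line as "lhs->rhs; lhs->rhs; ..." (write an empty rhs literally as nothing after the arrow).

  | accc
  | bbbac
  | baccc
  | babc => bab

bc->b; bcb->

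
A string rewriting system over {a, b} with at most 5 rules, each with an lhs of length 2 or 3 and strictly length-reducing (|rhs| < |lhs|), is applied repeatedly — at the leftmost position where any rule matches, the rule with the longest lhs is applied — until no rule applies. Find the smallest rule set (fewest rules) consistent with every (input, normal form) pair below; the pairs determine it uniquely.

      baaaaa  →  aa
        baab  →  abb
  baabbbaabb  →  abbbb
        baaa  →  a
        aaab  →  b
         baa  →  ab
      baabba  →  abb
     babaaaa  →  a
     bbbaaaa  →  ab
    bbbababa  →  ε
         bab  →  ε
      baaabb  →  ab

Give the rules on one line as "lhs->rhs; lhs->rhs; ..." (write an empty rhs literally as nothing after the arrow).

  | baaaaa => abaaa => aaba => aa
  | baab => abb
  | baabbbaabb => abbbbaabb => abbbabbb => abbbb
  | baaa => aba => a

aaa->; ba->; baa->ab; bab->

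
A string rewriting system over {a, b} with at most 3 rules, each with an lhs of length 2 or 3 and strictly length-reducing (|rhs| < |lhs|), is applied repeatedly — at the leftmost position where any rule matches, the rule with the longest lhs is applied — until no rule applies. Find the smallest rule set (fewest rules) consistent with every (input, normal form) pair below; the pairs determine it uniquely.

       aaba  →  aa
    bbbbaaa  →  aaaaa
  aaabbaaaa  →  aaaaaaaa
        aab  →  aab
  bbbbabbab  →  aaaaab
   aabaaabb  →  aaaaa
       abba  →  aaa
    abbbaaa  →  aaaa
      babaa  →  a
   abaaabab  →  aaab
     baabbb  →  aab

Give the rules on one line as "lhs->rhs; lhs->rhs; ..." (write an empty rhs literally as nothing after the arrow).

ba->; bb->a

  | aaba => aa
  | bbbbaaa => abbaaa => aaaaa
  | aaabbaaaa => aaaaaaaa
  | aab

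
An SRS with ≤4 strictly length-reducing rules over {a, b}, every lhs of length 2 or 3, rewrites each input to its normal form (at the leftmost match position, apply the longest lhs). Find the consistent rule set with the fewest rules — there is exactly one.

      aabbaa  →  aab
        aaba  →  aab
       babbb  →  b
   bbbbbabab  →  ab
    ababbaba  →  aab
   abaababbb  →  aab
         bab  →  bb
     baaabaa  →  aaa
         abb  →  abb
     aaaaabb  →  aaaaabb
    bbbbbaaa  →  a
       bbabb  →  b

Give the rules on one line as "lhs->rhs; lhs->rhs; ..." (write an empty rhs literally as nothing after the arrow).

  | aabbaa => aaba => aab
  | aaba => aab
  | babbb => bbbb => b
  | bbbbbabab => bbabab => bbbab => ab

ba->b; baa->a; bbb->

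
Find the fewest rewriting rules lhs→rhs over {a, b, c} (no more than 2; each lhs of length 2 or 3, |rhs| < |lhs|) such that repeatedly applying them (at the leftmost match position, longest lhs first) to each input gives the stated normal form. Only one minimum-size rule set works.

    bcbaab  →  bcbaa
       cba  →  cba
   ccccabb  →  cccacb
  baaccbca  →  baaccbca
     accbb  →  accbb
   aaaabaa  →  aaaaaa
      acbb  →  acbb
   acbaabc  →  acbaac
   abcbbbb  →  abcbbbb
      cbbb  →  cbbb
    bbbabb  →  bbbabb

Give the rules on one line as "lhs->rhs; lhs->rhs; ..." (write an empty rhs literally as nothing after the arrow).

aab->aa; cab->ac

  | bcbaab => bcbaa
  | cba
  | ccccabb => cccacb
  | baaccbca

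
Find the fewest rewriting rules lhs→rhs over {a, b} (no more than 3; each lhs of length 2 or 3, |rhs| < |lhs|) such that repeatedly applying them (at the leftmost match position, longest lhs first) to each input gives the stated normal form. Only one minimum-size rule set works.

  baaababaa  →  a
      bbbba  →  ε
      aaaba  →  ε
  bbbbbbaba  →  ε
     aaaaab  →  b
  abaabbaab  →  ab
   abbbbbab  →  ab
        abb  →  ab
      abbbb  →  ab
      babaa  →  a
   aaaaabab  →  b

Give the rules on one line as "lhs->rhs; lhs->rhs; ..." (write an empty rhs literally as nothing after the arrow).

  | baaababaa => aababaa => bbabaa => babaa => baa => a
  | bbbba => bbba => bba => ba => ε
  | aaaba => baba => ba => ε
  | bbbbbbaba => bbbbbaba => bbbbaba => bbbaba => bbaba => baba => ba => ε

aa->b; ba->; bb->b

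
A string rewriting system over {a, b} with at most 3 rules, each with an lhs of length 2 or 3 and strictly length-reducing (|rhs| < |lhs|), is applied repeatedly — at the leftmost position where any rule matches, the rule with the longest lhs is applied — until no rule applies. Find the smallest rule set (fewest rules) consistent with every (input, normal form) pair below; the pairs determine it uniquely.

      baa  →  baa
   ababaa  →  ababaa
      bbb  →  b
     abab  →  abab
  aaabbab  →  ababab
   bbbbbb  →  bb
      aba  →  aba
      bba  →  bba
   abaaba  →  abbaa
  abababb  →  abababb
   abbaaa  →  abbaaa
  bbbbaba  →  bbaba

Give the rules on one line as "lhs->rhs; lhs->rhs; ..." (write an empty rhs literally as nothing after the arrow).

aab->ba; bbb->b

  | baa
  | ababaa
  | bbb => b
  | abab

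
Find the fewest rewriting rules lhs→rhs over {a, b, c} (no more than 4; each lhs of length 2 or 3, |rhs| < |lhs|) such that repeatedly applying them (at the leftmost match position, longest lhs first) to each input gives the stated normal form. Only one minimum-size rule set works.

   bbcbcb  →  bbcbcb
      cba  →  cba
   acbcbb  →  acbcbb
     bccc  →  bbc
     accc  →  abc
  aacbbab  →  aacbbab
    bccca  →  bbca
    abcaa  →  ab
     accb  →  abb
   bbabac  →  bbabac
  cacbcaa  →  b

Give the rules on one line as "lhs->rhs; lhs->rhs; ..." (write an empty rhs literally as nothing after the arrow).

caa->; cac->; cc->b

  | bbcbcb
  | cba
  | acbcbb
  | bccc => bbc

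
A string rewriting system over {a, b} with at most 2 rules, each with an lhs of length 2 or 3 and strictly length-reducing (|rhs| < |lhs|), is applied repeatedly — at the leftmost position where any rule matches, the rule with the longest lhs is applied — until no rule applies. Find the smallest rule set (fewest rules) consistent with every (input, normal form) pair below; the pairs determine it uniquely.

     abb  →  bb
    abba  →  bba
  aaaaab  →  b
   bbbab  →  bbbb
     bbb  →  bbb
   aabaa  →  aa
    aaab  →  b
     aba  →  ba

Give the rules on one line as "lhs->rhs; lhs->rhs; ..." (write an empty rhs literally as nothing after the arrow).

  | abb => bb
  | abba => bba
  | aaaaab => aaaab => aaab => aab => ab => b
  | bbbab => bbbb

ab->b; baa->aa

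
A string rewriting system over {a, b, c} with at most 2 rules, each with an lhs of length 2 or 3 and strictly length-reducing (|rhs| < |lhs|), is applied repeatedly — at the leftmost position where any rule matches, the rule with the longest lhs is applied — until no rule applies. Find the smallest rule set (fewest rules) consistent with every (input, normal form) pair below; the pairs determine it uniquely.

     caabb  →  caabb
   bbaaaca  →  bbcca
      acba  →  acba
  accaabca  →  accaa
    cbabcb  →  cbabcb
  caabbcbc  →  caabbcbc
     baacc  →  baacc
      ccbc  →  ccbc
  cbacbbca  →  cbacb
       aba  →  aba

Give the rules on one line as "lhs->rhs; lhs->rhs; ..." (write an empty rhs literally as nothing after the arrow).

aaa->c; bca->

  | caabb
  | bbaaaca => bbcca
  | acba
  | accaabca => accaa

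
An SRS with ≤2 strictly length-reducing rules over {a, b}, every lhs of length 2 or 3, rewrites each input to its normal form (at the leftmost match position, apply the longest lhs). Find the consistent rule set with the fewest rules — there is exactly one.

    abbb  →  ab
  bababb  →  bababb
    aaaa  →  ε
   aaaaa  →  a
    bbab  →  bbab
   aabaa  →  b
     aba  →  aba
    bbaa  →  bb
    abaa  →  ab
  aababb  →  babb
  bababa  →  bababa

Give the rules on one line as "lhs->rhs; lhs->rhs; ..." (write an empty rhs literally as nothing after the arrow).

aa->; bbb->b

  | abbb => ab
  | bababb
  | aaaa => aa => ε
  | aaaaa => aaa => a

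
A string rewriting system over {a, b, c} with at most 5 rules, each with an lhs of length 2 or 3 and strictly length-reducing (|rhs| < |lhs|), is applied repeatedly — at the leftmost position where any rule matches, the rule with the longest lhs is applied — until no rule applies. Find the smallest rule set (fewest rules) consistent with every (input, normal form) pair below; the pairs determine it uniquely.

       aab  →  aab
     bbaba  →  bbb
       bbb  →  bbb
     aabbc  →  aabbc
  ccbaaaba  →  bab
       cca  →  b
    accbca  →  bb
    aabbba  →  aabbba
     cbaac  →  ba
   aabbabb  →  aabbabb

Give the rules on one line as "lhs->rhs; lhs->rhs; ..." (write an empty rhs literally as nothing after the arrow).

  | aab
  | bbaba => bbcb => bbb
  | bbb
  | aabbc

aba->cb; ac->; ca->b; cb->b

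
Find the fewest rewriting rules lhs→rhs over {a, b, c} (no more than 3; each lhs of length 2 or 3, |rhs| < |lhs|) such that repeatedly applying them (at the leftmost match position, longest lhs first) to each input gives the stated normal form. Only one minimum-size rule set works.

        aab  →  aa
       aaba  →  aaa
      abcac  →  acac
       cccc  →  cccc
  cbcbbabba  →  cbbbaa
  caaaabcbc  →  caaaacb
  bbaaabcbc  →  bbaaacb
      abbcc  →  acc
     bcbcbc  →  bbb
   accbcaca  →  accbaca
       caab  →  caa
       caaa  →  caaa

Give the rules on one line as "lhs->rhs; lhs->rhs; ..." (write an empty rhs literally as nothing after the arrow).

  | aab => aa
  | aaba => aaa
  | abcac => acac
  | cccc

ab->a; bc->b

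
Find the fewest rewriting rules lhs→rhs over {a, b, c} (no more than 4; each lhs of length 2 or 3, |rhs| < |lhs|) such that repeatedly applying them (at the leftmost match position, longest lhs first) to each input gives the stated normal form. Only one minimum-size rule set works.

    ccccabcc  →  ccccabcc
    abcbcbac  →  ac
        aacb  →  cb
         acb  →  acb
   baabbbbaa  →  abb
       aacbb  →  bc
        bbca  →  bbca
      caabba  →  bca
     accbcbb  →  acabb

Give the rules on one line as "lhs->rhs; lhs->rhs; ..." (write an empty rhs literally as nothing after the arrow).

  | ccccabcc
  | abcbcbac => ababac => abac => ac
  | aacb => cb
  | acb

aa->; ba->; cbb->bc; cbc->a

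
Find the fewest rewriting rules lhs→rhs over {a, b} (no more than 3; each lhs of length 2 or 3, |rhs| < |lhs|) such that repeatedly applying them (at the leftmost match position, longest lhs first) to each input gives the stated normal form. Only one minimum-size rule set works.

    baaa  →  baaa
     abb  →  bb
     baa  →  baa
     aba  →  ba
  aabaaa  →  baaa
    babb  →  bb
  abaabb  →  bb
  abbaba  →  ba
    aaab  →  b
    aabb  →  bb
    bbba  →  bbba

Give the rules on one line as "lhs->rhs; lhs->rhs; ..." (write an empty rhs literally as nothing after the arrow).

ab->b; bab->ab

  | baaa
  | abb => bb
  | baa
  | aba => ba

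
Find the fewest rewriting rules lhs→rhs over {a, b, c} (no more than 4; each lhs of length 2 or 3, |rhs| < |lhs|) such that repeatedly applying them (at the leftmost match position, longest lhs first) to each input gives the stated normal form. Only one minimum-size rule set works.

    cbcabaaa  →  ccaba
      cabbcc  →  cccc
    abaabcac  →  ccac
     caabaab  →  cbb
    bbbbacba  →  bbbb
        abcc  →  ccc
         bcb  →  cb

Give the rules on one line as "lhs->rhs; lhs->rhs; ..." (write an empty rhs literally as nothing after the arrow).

  | cbcabaaa => ccabaaa => ccaba
  | cabbcc => cabcc => cccc
  | abaabcac => abbcac => abcac => ccac
  | caabaab => cbaab => cbb

aa->; abc->cc; acb->a; bc->c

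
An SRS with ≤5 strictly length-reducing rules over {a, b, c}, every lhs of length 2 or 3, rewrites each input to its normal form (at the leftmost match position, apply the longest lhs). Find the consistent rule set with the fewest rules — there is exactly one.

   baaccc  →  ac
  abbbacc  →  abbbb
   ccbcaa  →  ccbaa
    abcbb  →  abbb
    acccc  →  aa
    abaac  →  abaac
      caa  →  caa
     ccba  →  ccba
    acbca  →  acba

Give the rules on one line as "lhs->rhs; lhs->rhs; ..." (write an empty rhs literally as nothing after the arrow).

  | baaccc => babc => ac
  | abbbacc => abbbb
  | ccbcaa => ccbaa
  | abcbb => abbb

acc->b; bab->a; bc->b; bcc->aa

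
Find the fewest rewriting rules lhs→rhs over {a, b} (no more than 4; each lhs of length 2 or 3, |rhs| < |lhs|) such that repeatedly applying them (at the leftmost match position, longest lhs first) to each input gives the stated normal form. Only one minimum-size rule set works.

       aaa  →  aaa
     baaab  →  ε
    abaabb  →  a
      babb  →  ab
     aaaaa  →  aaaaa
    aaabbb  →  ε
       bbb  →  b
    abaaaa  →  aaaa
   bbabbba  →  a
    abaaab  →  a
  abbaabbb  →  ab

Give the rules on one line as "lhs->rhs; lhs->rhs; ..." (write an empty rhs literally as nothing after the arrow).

aab->ba; ba->; bab->a; bb->b

  | aaa
  | baaab => aab => ba => ε
  | abaabb => aabb => bab => a
  | babb => ab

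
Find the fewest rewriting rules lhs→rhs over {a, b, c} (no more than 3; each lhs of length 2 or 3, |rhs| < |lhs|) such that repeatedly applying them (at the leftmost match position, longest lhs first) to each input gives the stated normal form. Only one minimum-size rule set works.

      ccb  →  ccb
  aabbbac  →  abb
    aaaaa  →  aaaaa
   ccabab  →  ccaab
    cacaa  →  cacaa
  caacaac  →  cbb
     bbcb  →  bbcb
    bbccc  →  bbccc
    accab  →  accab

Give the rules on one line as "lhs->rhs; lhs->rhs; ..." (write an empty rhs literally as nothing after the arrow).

aac->bb; ba->a

  | ccb
  | aabbbac => aabbac => aabac => aaac => abb
  | aaaaa
  | ccabab => ccaab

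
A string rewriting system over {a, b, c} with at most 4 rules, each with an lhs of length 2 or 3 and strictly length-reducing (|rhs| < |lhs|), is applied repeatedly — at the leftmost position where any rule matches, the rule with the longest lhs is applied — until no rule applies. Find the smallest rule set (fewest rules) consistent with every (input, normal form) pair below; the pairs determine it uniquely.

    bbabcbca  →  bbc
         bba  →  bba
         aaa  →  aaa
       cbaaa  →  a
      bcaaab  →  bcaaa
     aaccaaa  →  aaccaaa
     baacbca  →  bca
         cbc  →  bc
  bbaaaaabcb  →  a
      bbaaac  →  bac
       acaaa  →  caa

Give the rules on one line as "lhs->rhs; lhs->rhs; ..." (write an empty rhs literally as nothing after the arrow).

ab->a; aca->c; baa->; cb->b

  | bbabcbca => bbacbca => bbabca => bbaca => bbc
  | bba
  | aaa
  | cbaaa => baaa => a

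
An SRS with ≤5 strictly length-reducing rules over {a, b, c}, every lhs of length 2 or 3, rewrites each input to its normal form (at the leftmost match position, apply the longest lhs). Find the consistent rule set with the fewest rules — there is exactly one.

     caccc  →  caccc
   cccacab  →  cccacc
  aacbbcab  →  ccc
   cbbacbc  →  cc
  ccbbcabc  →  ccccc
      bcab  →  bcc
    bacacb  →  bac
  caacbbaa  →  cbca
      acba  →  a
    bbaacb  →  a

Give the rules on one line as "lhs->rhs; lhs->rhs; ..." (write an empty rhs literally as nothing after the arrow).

  | caccc
  | cccacab => cccacc
  | aacbbcab => abcab => ccab => ccc
  | cbbacbc => cacbc => cc

ab->c; aba->bc; acb->; bb->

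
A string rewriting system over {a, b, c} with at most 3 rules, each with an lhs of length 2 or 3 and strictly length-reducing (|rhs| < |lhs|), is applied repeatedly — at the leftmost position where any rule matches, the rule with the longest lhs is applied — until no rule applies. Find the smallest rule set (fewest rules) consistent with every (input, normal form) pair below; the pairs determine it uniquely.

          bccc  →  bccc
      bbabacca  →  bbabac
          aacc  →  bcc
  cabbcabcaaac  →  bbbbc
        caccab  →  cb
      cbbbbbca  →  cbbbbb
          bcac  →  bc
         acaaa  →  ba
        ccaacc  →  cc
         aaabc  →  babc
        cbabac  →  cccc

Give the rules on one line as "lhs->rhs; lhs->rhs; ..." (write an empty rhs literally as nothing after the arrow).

aa->b; ca->; cba->cc

  | bccc
  | bbabacca => bbabac
  | aacc => bcc
  | cabbcabcaaac => bbcabcaaac => bbbcaaac => bbbaac => bbbbc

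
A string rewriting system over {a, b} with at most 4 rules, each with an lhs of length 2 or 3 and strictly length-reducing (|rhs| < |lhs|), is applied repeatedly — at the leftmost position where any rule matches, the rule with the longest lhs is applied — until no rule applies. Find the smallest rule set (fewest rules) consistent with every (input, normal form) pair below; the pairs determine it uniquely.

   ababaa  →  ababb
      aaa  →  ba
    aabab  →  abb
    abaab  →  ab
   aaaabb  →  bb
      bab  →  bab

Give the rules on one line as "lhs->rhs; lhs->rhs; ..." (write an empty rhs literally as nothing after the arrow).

aa->b; bba->ab; bbb->b

  | ababaa => ababb
  | aaa => ba
  | aabab => bbab => abb
  | abaab => abbb => ab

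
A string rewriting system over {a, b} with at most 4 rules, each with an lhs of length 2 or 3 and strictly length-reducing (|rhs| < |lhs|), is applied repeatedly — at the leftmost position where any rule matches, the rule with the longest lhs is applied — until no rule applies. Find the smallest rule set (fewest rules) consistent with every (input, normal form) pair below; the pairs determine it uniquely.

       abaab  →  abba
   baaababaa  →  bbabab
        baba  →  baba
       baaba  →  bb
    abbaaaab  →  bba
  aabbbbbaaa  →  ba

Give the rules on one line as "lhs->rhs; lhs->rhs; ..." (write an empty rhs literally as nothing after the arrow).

  | abaab => abba
  | baaababaa => bbababaa => bbabab
  | baba
  | baaba => bbaa => bb

aa->; aaa->ba; aab->ba; bbb->a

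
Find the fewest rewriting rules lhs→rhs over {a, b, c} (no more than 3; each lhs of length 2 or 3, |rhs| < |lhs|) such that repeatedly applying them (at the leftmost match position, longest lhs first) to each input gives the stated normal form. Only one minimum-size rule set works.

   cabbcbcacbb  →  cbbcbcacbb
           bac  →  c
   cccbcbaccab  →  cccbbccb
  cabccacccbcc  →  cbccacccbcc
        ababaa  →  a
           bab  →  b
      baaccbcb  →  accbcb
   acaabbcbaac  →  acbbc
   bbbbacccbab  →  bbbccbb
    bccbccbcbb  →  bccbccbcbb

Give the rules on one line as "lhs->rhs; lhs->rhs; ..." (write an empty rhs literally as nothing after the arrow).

  | cabbcbcacbb => cbbcbcacbb
  | bac => c
  | cccbcbaccab => cccbbccab => cccbbccb
  | cabccacccbcc => cbccacccbcc

ab->b; ba->; cba->b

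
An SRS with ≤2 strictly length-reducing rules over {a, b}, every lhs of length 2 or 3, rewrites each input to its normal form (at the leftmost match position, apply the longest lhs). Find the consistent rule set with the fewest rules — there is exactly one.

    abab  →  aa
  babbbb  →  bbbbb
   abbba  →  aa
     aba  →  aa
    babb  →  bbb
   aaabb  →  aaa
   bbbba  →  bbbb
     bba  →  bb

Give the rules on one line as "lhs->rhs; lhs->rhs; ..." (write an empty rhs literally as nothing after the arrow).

ab->a; ba->b

  | abab => aab => aa
  | babbbb => bbbbb
  | abbba => abba => aba => aa
  | aba => aa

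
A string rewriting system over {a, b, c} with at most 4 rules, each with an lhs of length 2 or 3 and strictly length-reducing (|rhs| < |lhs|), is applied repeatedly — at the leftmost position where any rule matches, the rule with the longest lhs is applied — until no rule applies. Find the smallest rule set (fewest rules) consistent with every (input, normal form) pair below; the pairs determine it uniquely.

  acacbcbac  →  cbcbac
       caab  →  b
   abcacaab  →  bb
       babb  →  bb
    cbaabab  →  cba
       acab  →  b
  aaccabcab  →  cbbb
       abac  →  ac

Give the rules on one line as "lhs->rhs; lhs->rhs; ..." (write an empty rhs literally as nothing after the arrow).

ab->; acb->bc; ca->b

  | acacbcbac => abcbcbac => cbcbac
  | caab => bab => b
  | abcacaab => cacaab => bcaab => bbab => bb
  | babb => bb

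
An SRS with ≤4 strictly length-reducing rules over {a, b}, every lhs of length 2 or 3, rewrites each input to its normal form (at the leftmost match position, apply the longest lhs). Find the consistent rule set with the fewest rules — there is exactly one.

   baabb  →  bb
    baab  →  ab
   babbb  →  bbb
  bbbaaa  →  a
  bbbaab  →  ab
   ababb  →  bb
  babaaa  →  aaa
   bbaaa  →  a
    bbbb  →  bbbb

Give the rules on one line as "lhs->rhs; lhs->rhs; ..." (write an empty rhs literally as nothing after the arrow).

abb->bb; ba->a; baa->a

  | baabb => abb => bb
  | baab => ab
  | babbb => abbb => bbb
  | bbbaaa => bbaa => ba => a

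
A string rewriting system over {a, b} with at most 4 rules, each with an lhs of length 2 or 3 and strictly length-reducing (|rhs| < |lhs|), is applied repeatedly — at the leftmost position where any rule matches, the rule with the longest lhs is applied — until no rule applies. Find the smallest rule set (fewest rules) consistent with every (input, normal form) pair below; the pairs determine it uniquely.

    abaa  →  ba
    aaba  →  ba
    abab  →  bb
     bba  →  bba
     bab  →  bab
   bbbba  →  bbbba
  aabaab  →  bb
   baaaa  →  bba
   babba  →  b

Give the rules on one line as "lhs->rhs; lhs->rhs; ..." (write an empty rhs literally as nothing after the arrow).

  | abaa => ba
  | aaba => ba
  | abab => bb
  | bba

aa->; aaa->b; aba->b; abb->a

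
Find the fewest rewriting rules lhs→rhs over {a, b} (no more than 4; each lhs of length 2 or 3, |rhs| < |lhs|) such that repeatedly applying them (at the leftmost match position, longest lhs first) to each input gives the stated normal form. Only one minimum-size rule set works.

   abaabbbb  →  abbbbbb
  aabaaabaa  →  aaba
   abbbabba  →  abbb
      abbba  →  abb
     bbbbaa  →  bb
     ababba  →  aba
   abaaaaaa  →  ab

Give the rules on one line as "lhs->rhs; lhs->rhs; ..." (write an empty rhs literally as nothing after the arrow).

baa->bb; bab->; bba->b

  | abaabbbb => abbbbbb
  | aabaaabaa => aabbabaa => aabbaa => aaba
  | abbbabba => abbbba => abbb
  | abbba => abb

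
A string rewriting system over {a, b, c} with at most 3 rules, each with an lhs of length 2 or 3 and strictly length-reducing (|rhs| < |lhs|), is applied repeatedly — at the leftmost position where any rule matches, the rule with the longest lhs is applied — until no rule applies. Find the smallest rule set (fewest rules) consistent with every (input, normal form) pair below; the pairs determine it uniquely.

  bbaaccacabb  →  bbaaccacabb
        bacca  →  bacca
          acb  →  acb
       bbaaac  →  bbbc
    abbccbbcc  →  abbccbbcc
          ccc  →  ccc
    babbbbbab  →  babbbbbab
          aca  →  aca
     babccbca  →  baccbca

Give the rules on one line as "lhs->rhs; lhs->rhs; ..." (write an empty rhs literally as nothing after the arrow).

  | bbaaccacabb
  | bacca
  | acb
  | bbaaac => bbbc

aaa->b; abc->ac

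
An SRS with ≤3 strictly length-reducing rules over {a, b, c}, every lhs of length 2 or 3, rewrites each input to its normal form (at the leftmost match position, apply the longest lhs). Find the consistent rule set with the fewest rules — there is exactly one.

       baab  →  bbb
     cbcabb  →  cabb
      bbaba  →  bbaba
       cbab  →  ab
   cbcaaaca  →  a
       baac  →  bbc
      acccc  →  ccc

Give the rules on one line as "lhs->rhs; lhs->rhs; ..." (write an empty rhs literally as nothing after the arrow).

aa->b; ac->; cb->

  | baab => bbb
  | cbcabb => cabb
  | bbaba
  | cbab => ab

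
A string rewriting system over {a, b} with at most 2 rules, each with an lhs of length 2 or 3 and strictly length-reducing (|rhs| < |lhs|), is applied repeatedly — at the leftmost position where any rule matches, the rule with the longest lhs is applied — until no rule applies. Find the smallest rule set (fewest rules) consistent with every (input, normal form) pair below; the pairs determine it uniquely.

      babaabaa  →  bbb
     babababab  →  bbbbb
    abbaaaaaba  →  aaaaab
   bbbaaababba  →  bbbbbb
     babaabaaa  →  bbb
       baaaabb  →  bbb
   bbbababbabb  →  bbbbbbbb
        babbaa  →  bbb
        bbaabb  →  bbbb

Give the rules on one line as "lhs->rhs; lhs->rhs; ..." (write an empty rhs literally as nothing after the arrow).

abb->; ba->b

  | babaabaa => bbaabaa => bbabaa => bbbaa => bbba => bbb
  | babababab => bbababab => bbbabab => bbbbab => bbbbb
  | abbaaaaaba => aaaaaba => aaaaab
  | bbbaaababba => bbbaababba => bbbababba => bbbbabba => bbbbbba => bbbbbb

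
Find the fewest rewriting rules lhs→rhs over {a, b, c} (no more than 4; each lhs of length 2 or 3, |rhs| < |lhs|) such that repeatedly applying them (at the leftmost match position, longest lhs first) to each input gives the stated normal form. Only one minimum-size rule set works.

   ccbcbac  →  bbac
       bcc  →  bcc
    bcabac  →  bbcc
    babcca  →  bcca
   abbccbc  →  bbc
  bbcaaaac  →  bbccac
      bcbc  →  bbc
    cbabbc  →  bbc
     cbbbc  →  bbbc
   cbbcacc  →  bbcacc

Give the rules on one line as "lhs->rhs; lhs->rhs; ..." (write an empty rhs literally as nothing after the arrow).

aaa->c; ab->; aba->bc; cb->b

  | ccbcbac => cbcbac => bcbac => bbac
  | bcc
  | bcabac => bcbcc => bbcc
  | babcca => bcca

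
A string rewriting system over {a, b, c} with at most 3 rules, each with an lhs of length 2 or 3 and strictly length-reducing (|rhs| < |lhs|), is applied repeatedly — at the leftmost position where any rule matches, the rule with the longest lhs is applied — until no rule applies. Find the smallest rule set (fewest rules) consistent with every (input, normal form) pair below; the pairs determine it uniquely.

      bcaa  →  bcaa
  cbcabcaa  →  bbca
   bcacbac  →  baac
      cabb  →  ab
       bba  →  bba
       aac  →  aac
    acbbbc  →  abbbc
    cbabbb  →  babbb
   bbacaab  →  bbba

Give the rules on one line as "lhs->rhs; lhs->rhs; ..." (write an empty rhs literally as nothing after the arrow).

aca->bc; cab->a; cb->b

  | bcaa
  | cbcabcaa => bcabcaa => bacaa => bbca
  | bcacbac => bcabac => baac
  | cabb => ab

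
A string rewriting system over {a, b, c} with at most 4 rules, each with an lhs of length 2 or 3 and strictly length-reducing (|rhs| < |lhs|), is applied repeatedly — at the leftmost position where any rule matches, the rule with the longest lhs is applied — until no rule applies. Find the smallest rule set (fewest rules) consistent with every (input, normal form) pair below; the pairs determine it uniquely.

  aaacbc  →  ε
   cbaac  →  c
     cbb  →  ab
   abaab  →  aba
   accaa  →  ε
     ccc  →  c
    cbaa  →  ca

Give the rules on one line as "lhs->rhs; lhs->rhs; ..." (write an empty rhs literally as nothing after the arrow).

aa->c; ac->; cb->a; cc->

  | aaacbc => cacbc => cbc => ac => ε
  | cbaac => aaac => cac => c
  | cbb => ab
  | abaab => abcb => aba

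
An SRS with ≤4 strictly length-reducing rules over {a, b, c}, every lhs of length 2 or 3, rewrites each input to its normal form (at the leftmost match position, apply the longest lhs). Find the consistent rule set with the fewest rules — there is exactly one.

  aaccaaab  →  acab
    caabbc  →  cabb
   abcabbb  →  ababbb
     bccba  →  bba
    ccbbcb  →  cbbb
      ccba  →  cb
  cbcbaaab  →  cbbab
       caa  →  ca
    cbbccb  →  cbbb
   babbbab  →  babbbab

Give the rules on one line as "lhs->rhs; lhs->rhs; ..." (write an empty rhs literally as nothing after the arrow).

aa->a; bc->b; cba->cb; cc->c

  | aaccaaab => accaaab => acaaab => acaab => acab
  | caabbc => cabbc => cabb
  | abcabbb => ababbb
  | bccba => bcba => bba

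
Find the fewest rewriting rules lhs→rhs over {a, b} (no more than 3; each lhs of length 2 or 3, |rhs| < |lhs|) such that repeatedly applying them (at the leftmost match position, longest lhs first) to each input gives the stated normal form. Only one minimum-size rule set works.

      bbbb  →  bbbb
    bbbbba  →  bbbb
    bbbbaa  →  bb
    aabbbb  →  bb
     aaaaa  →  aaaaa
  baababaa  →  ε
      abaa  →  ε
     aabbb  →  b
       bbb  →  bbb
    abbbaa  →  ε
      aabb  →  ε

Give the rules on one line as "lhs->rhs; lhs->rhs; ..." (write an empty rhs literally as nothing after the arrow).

ab->; aba->b; ba->

  | bbbb
  | bbbbba => bbbb
  | bbbbaa => bbba => bb
  | aabbbb => abbb => bb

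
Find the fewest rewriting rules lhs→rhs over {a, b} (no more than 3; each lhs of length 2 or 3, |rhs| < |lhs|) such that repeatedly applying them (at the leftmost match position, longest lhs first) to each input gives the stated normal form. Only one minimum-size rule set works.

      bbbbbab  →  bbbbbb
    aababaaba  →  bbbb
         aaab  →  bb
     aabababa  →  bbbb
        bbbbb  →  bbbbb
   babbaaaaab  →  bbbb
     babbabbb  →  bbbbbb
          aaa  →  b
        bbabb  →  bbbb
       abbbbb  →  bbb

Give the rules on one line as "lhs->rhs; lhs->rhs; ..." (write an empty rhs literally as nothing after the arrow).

aa->b; abb->; ba->b

  | bbbbbab => bbbbbb
  | aababaaba => bbabaaba => bbbaaba => bbbaba => bbbba => bbbb
  | aaab => bab => bb
  | aabababa => bbababa => bbbaba => bbbba => bbbb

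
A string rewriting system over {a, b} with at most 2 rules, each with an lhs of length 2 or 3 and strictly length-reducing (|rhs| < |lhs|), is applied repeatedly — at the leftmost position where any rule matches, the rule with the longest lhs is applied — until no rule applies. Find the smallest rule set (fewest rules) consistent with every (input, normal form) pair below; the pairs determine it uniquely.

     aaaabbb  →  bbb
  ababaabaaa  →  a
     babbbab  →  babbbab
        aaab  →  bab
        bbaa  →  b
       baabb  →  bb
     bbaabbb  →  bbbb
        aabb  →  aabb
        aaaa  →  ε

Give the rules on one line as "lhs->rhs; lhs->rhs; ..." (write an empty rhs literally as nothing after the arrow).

  | aaaabbb => baabbb => bbb
  | ababaabaaa => ababaaa => abaa => a
  | babbbab
  | aaab => bab

aaa->ba; baa->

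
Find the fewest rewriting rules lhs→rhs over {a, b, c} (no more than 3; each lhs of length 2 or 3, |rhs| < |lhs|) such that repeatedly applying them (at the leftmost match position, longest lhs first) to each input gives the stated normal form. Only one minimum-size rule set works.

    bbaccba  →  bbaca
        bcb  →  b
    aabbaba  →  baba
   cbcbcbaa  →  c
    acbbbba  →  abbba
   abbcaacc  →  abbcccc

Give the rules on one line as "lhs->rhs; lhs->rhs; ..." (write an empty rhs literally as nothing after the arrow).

  | bbaccba => bbaca
  | bcb => b
  | aabbaba => cbbaba => baba
  | cbcbcbaa => cbcbaa => cbaa => aa => c

aa->c; cb->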